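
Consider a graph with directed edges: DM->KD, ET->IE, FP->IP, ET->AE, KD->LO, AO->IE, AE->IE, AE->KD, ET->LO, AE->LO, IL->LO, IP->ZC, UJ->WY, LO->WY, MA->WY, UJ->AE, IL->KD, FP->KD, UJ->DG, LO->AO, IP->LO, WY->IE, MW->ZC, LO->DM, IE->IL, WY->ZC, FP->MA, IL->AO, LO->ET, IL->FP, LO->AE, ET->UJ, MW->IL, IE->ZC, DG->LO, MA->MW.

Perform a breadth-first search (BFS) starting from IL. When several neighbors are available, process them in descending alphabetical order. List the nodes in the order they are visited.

IL -> LO -> KD -> FP -> AO -> WY -> ET -> DM -> AE -> MA -> IP -> IE -> ZC -> UJ -> MW -> DG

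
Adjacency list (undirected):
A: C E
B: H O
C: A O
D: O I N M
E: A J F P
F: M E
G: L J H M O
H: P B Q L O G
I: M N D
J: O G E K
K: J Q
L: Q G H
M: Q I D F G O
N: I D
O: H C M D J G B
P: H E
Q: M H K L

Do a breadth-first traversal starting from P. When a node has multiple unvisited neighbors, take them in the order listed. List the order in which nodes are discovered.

Visit P; enqueue H, E → queue [H, E]
Visit H; enqueue B, Q, L, O, G → queue [E, B, Q, L, O, G]
Visit E; enqueue A, J, F → queue [B, Q, L, O, G, A, J, F]
Visit B → queue [Q, L, O, G, A, J, F]
Visit Q; enqueue M, K → queue [L, O, G, A, J, F, M, K]
Visit L → queue [O, G, A, J, F, M, K]
Visit O; enqueue C, D → queue [G, A, J, F, M, K, C, D]
Visit G → queue [A, J, F, M, K, C, D]
Visit A → queue [J, F, M, K, C, D]
Visit J → queue [F, M, K, C, D]
Visit F → queue [M, K, C, D]
Visit M; enqueue I → queue [K, C, D, I]
Visit K → queue [C, D, I]
Visit C → queue [D, I]
Visit D; enqueue N → queue [I, N]
Visit I → queue [N]
Visit N → queue []

P → H → E → B → Q → L → O → G → A → J → F → M → K → C → D → I → N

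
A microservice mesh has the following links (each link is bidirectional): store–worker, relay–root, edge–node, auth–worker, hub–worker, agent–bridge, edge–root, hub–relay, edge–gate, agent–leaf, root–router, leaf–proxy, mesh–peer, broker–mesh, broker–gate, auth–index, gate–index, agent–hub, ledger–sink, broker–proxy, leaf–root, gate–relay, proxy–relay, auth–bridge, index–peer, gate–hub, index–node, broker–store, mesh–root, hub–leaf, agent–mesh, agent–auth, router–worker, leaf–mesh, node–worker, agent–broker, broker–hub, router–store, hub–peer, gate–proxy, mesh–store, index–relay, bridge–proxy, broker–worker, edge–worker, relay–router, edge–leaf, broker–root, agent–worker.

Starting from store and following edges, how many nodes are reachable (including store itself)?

BFS from store visits: store, broker, mesh, router, worker, agent, gate, hub, proxy, root, leaf, peer, relay, auth, edge, node, bridge, index
Reachable nodes: 18 of 20 total.

18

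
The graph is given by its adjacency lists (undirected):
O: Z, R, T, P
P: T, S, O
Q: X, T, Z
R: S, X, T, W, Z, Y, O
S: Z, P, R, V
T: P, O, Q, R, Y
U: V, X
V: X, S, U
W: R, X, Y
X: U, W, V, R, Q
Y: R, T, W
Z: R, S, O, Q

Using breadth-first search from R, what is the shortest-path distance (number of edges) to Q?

2

Level 0: R
Level 1: O, S, T, W, X, Y, Z
Level 2: P, Q, U, V
Q first appears at level 2.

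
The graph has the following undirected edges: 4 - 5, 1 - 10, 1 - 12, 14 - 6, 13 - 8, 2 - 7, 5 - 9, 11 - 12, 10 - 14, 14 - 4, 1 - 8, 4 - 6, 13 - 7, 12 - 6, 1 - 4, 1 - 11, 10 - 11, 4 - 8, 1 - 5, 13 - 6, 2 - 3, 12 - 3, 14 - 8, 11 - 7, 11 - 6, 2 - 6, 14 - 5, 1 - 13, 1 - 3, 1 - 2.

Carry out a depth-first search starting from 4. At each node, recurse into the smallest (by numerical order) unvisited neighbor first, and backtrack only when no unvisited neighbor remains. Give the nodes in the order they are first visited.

4, 1, 2, 3, 12, 6, 11, 7, 13, 8, 14, 5, 9, 10

Visit 4
4 → 1
1 → 2
2 → 3
3 → 12
12 → 6
6 → 11
11 → 7
7 → 13
13 → 8
8 → 14
14 → 5
5 → 9
14 → 10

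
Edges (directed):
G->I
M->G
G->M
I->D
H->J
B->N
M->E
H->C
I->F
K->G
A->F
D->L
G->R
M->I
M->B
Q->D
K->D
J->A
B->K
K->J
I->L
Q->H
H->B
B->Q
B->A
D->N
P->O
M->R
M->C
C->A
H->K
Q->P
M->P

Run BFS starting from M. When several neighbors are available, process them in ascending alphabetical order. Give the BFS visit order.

M, B, C, E, G, I, P, R, A, K, N, Q, D, F, L, O, J, H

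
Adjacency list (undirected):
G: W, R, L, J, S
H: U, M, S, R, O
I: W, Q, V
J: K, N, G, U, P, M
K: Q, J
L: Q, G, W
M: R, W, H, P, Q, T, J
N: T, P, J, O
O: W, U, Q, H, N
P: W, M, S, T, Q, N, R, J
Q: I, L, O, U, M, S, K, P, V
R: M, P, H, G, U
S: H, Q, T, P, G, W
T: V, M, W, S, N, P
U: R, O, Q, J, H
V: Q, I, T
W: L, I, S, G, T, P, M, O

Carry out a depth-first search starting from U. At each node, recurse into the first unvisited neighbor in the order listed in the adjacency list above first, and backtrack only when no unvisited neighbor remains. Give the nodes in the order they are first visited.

Visit U
U → R
R → M
M → W
W → L
L → Q
Q → I
I → V
V → T
T → S
S → H
H → O
O → N
N → P
P → J
J → K
J → G

U R M W L Q I V T S H O N P J K G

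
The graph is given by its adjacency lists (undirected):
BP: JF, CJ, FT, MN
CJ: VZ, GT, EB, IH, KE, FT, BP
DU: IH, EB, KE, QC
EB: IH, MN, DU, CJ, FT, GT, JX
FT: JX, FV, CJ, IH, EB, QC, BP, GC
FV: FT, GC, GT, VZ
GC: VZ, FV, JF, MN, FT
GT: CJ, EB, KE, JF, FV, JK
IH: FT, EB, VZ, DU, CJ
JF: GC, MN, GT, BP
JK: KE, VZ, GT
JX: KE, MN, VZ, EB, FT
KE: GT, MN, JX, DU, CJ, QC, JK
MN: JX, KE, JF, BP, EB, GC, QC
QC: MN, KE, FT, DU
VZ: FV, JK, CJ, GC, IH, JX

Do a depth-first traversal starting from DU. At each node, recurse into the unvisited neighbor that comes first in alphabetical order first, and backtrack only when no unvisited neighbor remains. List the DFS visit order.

DU, EB, CJ, BP, FT, FV, GC, JF, GT, JK, KE, JX, MN, QC, VZ, IH

Visit DU
DU → EB
EB → CJ
CJ → BP
BP → FT
FT → FV
FV → GC
GC → JF
JF → GT
GT → JK
JK → KE
KE → JX
JX → MN
MN → QC
JX → VZ
VZ → IH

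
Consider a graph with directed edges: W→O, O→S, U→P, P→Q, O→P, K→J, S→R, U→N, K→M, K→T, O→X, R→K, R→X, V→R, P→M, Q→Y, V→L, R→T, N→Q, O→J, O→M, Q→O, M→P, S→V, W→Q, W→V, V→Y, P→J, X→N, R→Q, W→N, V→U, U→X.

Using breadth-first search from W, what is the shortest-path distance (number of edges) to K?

Level 0: W
Level 1: N, O, Q, V
Level 2: J, L, M, P, R, S, U, X, Y
Level 3: K, T
K first appears at level 3.

3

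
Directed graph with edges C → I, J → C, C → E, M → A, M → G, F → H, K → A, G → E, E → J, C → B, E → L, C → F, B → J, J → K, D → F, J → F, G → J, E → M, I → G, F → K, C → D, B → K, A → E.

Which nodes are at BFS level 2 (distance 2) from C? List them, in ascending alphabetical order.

Level 0: C
Level 1: B, D, E, F, I
Level 2: G, H, J, K, L, M
Level 3: A

G, H, J, K, L, M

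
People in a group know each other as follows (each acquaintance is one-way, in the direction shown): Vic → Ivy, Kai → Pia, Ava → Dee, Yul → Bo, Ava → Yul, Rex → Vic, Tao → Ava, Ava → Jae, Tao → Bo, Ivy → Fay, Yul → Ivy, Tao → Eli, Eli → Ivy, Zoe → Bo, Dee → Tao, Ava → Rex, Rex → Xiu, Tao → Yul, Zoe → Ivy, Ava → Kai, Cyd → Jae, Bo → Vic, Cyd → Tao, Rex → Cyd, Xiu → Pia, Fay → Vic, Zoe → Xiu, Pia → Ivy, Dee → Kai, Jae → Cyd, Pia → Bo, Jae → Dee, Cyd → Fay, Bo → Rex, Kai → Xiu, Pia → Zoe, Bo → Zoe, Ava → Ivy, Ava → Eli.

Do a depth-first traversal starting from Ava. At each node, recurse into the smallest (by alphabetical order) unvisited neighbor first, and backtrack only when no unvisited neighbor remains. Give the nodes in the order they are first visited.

Ava Dee Kai Pia Bo Rex Cyd Fay Vic Ivy Jae Tao Eli Yul Xiu Zoe

Visit Ava
Ava → Dee
Dee → Kai
Kai → Pia
Pia → Bo
Bo → Rex
Rex → Cyd
Cyd → Fay
Fay → Vic
Vic → Ivy
Cyd → Jae
Cyd → Tao
Tao → Eli
Tao → Yul
Rex → Xiu
Bo → Zoe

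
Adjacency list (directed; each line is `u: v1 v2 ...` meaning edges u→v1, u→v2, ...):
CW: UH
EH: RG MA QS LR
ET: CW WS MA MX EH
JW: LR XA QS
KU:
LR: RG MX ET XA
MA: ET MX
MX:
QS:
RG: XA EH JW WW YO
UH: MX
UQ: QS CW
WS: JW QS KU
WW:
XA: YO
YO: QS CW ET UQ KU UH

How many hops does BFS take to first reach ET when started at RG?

Level 0: RG
Level 1: EH, JW, WW, XA, YO
Level 2: CW, ET, KU, LR, MA, QS, UH, UQ
Level 3: MX, WS
ET first appears at level 2.

2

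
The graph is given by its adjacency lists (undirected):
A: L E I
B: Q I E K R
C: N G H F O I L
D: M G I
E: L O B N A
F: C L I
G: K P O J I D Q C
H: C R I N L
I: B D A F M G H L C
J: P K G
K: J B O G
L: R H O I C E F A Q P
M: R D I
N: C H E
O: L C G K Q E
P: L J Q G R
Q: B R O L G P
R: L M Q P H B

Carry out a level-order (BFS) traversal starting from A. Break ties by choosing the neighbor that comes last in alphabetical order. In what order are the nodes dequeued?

Visit A; enqueue L, I, E → queue [L, I, E]
Visit L; enqueue R, Q, P, O, H, F, C → queue [I, E, R, Q, P, O, H, F, C]
Visit I; enqueue M, G, D, B → queue [E, R, Q, P, O, H, F, C, M, G, D, B]
Visit E; enqueue N → queue [R, Q, P, O, H, F, C, M, G, D, B, N]
Visit R → queue [Q, P, O, H, F, C, M, G, D, B, N]
Visit Q → queue [P, O, H, F, C, M, G, D, B, N]
Visit P; enqueue J → queue [O, H, F, C, M, G, D, B, N, J]
Visit O; enqueue K → queue [H, F, C, M, G, D, B, N, J, K]
Visit H → queue [F, C, M, G, D, B, N, J, K]
Visit F → queue [C, M, G, D, B, N, J, K]
Visit C → queue [M, G, D, B, N, J, K]
Visit M → queue [G, D, B, N, J, K]
Visit G → queue [D, B, N, J, K]
Visit D → queue [B, N, J, K]
Visit B → queue [N, J, K]
Visit N → queue [J, K]
Visit J → queue [K]
Visit K → queue []

A -> L -> I -> E -> R -> Q -> P -> O -> H -> F -> C -> M -> G -> D -> B -> N -> J -> K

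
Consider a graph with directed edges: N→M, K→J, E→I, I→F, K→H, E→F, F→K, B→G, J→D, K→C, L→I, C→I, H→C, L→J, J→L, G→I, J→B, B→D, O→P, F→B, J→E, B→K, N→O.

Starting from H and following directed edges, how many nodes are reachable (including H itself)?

BFS from H visits: H, C, I, F, K, B, J, G, D, L, E
Reachable nodes: 11 of 15 total.

11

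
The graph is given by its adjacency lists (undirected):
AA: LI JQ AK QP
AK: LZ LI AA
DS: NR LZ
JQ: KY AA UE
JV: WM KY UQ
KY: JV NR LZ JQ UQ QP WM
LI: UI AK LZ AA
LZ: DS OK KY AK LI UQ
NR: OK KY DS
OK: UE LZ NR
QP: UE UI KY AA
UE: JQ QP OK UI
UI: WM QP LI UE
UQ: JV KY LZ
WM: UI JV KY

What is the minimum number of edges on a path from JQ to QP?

2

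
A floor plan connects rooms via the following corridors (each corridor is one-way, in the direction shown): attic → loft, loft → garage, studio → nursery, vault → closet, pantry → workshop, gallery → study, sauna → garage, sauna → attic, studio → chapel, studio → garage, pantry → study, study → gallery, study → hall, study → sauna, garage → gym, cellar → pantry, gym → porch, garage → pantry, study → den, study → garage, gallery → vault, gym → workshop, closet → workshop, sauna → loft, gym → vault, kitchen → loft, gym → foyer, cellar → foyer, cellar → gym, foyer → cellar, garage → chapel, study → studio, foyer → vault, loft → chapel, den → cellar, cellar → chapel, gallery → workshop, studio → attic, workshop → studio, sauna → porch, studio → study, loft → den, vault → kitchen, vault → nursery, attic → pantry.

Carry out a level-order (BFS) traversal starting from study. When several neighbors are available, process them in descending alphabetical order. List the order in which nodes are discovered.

Visit study; enqueue studio, sauna, hall, garage, gallery, den → queue [studio, sauna, hall, garage, gallery, den]
Visit studio; enqueue nursery, chapel, attic → queue [sauna, hall, garage, gallery, den, nursery, chapel, attic]
Visit sauna; enqueue porch, loft → queue [hall, garage, gallery, den, nursery, chapel, attic, porch, loft]
Visit hall → queue [garage, gallery, den, nursery, chapel, attic, porch, loft]
Visit garage; enqueue pantry, gym → queue [gallery, den, nursery, chapel, attic, porch, loft, pantry, gym]
Visit gallery; enqueue workshop, vault → queue [den, nursery, chapel, attic, porch, loft, pantry, gym, workshop, vault]
Visit den; enqueue cellar → queue [nursery, chapel, attic, porch, loft, pantry, gym, workshop, vault, cellar]
Visit nursery → queue [chapel, attic, porch, loft, pantry, gym, workshop, vault, cellar]
Visit chapel → queue [attic, porch, loft, pantry, gym, workshop, vault, cellar]
Visit attic → queue [porch, loft, pantry, gym, workshop, vault, cellar]
Visit porch → queue [loft, pantry, gym, workshop, vault, cellar]
Visit loft → queue [pantry, gym, workshop, vault, cellar]
Visit pantry → queue [gym, workshop, vault, cellar]
Visit gym; enqueue foyer → queue [workshop, vault, cellar, foyer]
Visit workshop → queue [vault, cellar, foyer]
Visit vault; enqueue kitchen, closet → queue [cellar, foyer, kitchen, closet]
Visit cellar → queue [foyer, kitchen, closet]
Visit foyer → queue [kitchen, closet]
Visit kitchen → queue [closet]
Visit closet → queue []

study studio sauna hall garage gallery den nursery chapel attic porch loft pantry gym workshop vault cellar foyer kitchen closet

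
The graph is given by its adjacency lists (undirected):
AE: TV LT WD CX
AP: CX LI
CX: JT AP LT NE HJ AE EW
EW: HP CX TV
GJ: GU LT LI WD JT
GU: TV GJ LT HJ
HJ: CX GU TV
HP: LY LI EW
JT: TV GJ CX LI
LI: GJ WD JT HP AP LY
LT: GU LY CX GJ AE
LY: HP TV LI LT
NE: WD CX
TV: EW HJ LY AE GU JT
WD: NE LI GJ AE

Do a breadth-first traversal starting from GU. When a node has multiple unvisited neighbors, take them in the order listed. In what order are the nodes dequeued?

Visit GU; enqueue TV, GJ, LT, HJ → queue [TV, GJ, LT, HJ]
Visit TV; enqueue EW, LY, AE, JT → queue [GJ, LT, HJ, EW, LY, AE, JT]
Visit GJ; enqueue LI, WD → queue [LT, HJ, EW, LY, AE, JT, LI, WD]
Visit LT; enqueue CX → queue [HJ, EW, LY, AE, JT, LI, WD, CX]
Visit HJ → queue [EW, LY, AE, JT, LI, WD, CX]
Visit EW; enqueue HP → queue [LY, AE, JT, LI, WD, CX, HP]
Visit LY → queue [AE, JT, LI, WD, CX, HP]
Visit AE → queue [JT, LI, WD, CX, HP]
Visit JT → queue [LI, WD, CX, HP]
Visit LI; enqueue AP → queue [WD, CX, HP, AP]
Visit WD; enqueue NE → queue [CX, HP, AP, NE]
Visit CX → queue [HP, AP, NE]
Visit HP → queue [AP, NE]
Visit AP → queue [NE]
Visit NE → queue []

GU, TV, GJ, LT, HJ, EW, LY, AE, JT, LI, WD, CX, HP, AP, NE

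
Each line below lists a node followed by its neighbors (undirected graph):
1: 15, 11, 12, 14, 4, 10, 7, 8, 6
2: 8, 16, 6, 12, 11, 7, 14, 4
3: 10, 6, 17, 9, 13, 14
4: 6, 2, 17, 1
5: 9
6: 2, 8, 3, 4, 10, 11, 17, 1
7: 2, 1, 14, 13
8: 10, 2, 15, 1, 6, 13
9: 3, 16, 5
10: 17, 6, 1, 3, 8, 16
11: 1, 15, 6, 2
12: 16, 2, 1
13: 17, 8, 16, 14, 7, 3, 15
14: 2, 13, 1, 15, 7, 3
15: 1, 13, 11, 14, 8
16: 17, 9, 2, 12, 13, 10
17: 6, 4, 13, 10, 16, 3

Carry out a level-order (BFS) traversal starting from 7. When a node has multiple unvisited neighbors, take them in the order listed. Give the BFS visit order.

7 → 2 → 1 → 14 → 13 → 8 → 16 → 6 → 12 → 11 → 4 → 15 → 10 → 3 → 17 → 9 → 5

Visit 7; enqueue 2, 1, 14, 13 → queue [2, 1, 14, 13]
Visit 2; enqueue 8, 16, 6, 12, 11, 4 → queue [1, 14, 13, 8, 16, 6, 12, 11, 4]
Visit 1; enqueue 15, 10 → queue [14, 13, 8, 16, 6, 12, 11, 4, 15, 10]
Visit 14; enqueue 3 → queue [13, 8, 16, 6, 12, 11, 4, 15, 10, 3]
Visit 13; enqueue 17 → queue [8, 16, 6, 12, 11, 4, 15, 10, 3, 17]
Visit 8 → queue [16, 6, 12, 11, 4, 15, 10, 3, 17]
Visit 16; enqueue 9 → queue [6, 12, 11, 4, 15, 10, 3, 17, 9]
Visit 6 → queue [12, 11, 4, 15, 10, 3, 17, 9]
Visit 12 → queue [11, 4, 15, 10, 3, 17, 9]
Visit 11 → queue [4, 15, 10, 3, 17, 9]
Visit 4 → queue [15, 10, 3, 17, 9]
Visit 15 → queue [10, 3, 17, 9]
Visit 10 → queue [3, 17, 9]
Visit 3 → queue [17, 9]
Visit 17 → queue [9]
Visit 9; enqueue 5 → queue [5]
Visit 5 → queue []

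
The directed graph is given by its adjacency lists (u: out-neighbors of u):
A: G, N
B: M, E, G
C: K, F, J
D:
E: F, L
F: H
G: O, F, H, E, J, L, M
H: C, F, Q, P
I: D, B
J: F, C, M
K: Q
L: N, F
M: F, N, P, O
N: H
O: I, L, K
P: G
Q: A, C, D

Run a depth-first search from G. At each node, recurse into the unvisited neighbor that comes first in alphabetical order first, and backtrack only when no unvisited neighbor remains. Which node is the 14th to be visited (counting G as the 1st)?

Q

Visit G
G → E
E → F
F → H
H → C
C → J
J → M
M → N
M → O
O → I
I → B
I → D
O → K
K → Q
Q → A
O → L
M → P

Visit order: G, E, F, H, C, J, M, N, O, I, B, D, K, Q, A, L, P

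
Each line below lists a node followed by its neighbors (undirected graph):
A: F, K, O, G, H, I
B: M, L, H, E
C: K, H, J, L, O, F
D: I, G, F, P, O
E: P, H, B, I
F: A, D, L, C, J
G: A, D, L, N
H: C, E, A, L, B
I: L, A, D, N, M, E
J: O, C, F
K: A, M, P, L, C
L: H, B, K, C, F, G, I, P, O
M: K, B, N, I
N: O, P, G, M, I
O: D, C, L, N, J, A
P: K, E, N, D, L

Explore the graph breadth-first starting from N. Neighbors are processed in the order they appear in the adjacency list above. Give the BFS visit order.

N, O, P, G, M, I, D, C, L, J, A, K, E, B, F, H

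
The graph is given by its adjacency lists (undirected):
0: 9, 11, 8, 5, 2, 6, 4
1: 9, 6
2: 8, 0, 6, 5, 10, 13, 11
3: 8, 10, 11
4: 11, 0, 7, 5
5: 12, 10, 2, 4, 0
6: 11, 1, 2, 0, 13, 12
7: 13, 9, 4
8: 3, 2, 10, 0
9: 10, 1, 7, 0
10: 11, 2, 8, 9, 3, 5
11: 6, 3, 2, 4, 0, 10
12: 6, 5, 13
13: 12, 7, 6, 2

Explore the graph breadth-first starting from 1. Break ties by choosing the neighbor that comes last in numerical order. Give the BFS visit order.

1 -> 9 -> 6 -> 10 -> 7 -> 0 -> 13 -> 12 -> 11 -> 2 -> 8 -> 5 -> 3 -> 4

Visit 1; enqueue 9, 6 → queue [9, 6]
Visit 9; enqueue 10, 7, 0 → queue [6, 10, 7, 0]
Visit 6; enqueue 13, 12, 11, 2 → queue [10, 7, 0, 13, 12, 11, 2]
Visit 10; enqueue 8, 5, 3 → queue [7, 0, 13, 12, 11, 2, 8, 5, 3]
Visit 7; enqueue 4 → queue [0, 13, 12, 11, 2, 8, 5, 3, 4]
Visit 0 → queue [13, 12, 11, 2, 8, 5, 3, 4]
Visit 13 → queue [12, 11, 2, 8, 5, 3, 4]
Visit 12 → queue [11, 2, 8, 5, 3, 4]
Visit 11 → queue [2, 8, 5, 3, 4]
Visit 2 → queue [8, 5, 3, 4]
Visit 8 → queue [5, 3, 4]
Visit 5 → queue [3, 4]
Visit 3 → queue [4]
Visit 4 → queue []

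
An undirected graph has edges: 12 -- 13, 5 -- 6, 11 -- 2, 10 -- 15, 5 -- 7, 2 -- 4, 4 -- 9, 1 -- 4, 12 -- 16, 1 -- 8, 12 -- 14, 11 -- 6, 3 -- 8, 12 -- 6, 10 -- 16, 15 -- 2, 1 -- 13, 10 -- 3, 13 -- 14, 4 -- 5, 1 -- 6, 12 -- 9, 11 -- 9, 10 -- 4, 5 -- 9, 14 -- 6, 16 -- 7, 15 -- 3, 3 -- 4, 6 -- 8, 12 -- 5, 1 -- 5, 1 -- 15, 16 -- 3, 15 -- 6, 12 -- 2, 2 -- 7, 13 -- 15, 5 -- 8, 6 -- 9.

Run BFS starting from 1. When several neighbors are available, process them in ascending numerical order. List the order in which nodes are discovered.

Visit 1; enqueue 4, 5, 6, 8, 13, 15 → queue [4, 5, 6, 8, 13, 15]
Visit 4; enqueue 2, 3, 9, 10 → queue [5, 6, 8, 13, 15, 2, 3, 9, 10]
Visit 5; enqueue 7, 12 → queue [6, 8, 13, 15, 2, 3, 9, 10, 7, 12]
Visit 6; enqueue 11, 14 → queue [8, 13, 15, 2, 3, 9, 10, 7, 12, 11, 14]
Visit 8 → queue [13, 15, 2, 3, 9, 10, 7, 12, 11, 14]
Visit 13 → queue [15, 2, 3, 9, 10, 7, 12, 11, 14]
Visit 15 → queue [2, 3, 9, 10, 7, 12, 11, 14]
Visit 2 → queue [3, 9, 10, 7, 12, 11, 14]
Visit 3; enqueue 16 → queue [9, 10, 7, 12, 11, 14, 16]
Visit 9 → queue [10, 7, 12, 11, 14, 16]
Visit 10 → queue [7, 12, 11, 14, 16]
Visit 7 → queue [12, 11, 14, 16]
Visit 12 → queue [11, 14, 16]
Visit 11 → queue [14, 16]
Visit 14 → queue [16]
Visit 16 → queue []

1, 4, 5, 6, 8, 13, 15, 2, 3, 9, 10, 7, 12, 11, 14, 16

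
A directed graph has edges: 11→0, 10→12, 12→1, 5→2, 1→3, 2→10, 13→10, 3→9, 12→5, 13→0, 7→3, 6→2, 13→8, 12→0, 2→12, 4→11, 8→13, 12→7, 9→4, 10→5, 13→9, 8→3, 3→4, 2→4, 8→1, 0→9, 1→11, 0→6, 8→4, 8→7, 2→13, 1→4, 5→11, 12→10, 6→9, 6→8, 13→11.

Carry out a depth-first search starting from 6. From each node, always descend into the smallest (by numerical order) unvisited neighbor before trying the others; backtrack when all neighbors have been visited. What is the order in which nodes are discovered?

6, 2, 4, 11, 0, 9, 10, 5, 12, 1, 3, 7, 13, 8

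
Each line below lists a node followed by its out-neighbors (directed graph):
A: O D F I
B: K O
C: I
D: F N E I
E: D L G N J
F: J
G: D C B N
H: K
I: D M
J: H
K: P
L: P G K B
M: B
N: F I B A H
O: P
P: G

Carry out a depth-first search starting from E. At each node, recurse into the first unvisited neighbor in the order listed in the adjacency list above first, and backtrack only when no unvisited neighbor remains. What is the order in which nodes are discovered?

E -> D -> F -> J -> H -> K -> P -> G -> C -> I -> M -> B -> O -> N -> A -> L

Visit E
E → D
D → F
F → J
J → H
H → K
K → P
P → G
G → C
C → I
I → M
M → B
B → O
G → N
N → A
E → L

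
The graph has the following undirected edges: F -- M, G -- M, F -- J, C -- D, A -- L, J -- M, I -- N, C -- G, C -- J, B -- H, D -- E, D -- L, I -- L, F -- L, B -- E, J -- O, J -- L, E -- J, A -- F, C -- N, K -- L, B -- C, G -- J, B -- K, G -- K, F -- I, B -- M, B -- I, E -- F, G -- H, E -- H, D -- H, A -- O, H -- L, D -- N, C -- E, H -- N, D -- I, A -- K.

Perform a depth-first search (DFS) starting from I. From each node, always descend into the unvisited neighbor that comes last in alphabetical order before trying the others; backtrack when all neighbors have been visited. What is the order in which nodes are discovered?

Visit I
I → N
N → H
H → L
L → K
K → G
G → M
M → J
J → O
O → A
A → F
F → E
E → D
D → C
C → B

I -> N -> H -> L -> K -> G -> M -> J -> O -> A -> F -> E -> D -> C -> B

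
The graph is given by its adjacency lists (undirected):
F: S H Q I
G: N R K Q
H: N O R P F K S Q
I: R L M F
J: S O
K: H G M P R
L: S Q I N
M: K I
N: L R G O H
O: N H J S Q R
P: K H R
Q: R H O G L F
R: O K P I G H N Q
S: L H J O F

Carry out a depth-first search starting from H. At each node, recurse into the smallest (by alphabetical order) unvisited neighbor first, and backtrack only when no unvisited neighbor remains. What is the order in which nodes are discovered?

H, F, I, L, N, G, K, M, P, R, O, J, S, Q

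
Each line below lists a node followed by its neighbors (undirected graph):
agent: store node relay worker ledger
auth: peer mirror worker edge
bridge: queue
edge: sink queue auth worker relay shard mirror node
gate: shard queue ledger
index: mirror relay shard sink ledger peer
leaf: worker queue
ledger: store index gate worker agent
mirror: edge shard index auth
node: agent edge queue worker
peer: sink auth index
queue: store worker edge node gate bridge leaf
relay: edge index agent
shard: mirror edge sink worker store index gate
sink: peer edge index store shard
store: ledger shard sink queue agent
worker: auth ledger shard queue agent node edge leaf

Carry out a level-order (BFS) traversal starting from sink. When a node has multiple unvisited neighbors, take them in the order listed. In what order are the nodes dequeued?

sink, peer, edge, index, store, shard, auth, queue, worker, relay, mirror, node, ledger, agent, gate, bridge, leaf

Visit sink; enqueue peer, edge, index, store, shard → queue [peer, edge, index, store, shard]
Visit peer; enqueue auth → queue [edge, index, store, shard, auth]
Visit edge; enqueue queue, worker, relay, mirror, node → queue [index, store, shard, auth, queue, worker, relay, mirror, node]
Visit index; enqueue ledger → queue [store, shard, auth, queue, worker, relay, mirror, node, ledger]
Visit store; enqueue agent → queue [shard, auth, queue, worker, relay, mirror, node, ledger, agent]
Visit shard; enqueue gate → queue [auth, queue, worker, relay, mirror, node, ledger, agent, gate]
Visit auth → queue [queue, worker, relay, mirror, node, ledger, agent, gate]
Visit queue; enqueue bridge, leaf → queue [worker, relay, mirror, node, ledger, agent, gate, bridge, leaf]
Visit worker → queue [relay, mirror, node, ledger, agent, gate, bridge, leaf]
Visit relay → queue [mirror, node, ledger, agent, gate, bridge, leaf]
Visit mirror → queue [node, ledger, agent, gate, bridge, leaf]
Visit node → queue [ledger, agent, gate, bridge, leaf]
Visit ledger → queue [agent, gate, bridge, leaf]
Visit agent → queue [gate, bridge, leaf]
Visit gate → queue [bridge, leaf]
Visit bridge → queue [leaf]
Visit leaf → queue []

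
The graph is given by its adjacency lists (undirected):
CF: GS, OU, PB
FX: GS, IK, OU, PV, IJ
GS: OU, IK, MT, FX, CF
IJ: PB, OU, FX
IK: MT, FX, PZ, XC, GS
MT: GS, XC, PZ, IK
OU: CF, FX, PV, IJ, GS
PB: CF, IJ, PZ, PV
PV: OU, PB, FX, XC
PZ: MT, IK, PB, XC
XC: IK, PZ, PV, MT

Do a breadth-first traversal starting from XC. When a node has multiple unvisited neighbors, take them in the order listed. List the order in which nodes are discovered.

Visit XC; enqueue IK, PZ, PV, MT → queue [IK, PZ, PV, MT]
Visit IK; enqueue FX, GS → queue [PZ, PV, MT, FX, GS]
Visit PZ; enqueue PB → queue [PV, MT, FX, GS, PB]
Visit PV; enqueue OU → queue [MT, FX, GS, PB, OU]
Visit MT → queue [FX, GS, PB, OU]
Visit FX; enqueue IJ → queue [GS, PB, OU, IJ]
Visit GS; enqueue CF → queue [PB, OU, IJ, CF]
Visit PB → queue [OU, IJ, CF]
Visit OU → queue [IJ, CF]
Visit IJ → queue [CF]
Visit CF → queue []

XC → IK → PZ → PV → MT → FX → GS → PB → OU → IJ → CF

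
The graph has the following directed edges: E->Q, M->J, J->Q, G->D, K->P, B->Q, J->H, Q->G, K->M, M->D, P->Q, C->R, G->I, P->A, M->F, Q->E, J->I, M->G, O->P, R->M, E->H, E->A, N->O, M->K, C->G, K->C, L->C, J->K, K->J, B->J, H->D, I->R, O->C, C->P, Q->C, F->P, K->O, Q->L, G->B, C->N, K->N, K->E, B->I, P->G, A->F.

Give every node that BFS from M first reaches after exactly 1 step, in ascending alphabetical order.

Level 0: M
Level 1: D, F, G, J, K
Level 2: B, C, E, H, I, N, O, P, Q
Level 3: A, L, R

D, F, G, J, K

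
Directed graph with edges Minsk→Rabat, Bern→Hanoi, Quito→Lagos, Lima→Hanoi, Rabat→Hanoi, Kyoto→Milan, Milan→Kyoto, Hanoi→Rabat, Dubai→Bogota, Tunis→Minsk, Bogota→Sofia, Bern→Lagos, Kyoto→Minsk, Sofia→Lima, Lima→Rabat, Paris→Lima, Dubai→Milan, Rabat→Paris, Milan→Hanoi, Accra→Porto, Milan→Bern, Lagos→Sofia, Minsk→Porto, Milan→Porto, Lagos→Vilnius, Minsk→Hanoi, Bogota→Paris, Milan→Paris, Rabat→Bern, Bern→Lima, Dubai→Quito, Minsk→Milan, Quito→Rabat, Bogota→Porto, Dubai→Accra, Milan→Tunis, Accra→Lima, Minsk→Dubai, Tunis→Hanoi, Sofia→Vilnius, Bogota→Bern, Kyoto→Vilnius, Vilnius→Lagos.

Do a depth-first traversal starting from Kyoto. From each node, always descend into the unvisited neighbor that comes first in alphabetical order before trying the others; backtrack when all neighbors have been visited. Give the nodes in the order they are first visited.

Visit Kyoto
Kyoto → Milan
Milan → Bern
Bern → Hanoi
Hanoi → Rabat
Rabat → Paris
Paris → Lima
Bern → Lagos
Lagos → Sofia
Sofia → Vilnius
Milan → Porto
Milan → Tunis
Tunis → Minsk
Minsk → Dubai
Dubai → Accra
Dubai → Bogota
Dubai → Quito

Kyoto → Milan → Bern → Hanoi → Rabat → Paris → Lima → Lagos → Sofia → Vilnius → Porto → Tunis → Minsk → Dubai → Accra → Bogota → Quito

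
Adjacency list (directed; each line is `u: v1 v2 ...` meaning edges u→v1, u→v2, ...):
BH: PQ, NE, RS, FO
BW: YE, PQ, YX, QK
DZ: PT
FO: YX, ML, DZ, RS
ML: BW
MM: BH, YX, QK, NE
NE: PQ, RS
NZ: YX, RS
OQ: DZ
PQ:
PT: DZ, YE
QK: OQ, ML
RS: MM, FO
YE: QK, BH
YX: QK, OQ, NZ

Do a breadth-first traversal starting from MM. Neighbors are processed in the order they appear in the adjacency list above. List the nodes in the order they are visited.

MM, BH, YX, QK, NE, PQ, RS, FO, OQ, NZ, ML, DZ, BW, PT, YE

Visit MM; enqueue BH, YX, QK, NE → queue [BH, YX, QK, NE]
Visit BH; enqueue PQ, RS, FO → queue [YX, QK, NE, PQ, RS, FO]
Visit YX; enqueue OQ, NZ → queue [QK, NE, PQ, RS, FO, OQ, NZ]
Visit QK; enqueue ML → queue [NE, PQ, RS, FO, OQ, NZ, ML]
Visit NE → queue [PQ, RS, FO, OQ, NZ, ML]
Visit PQ → queue [RS, FO, OQ, NZ, ML]
Visit RS → queue [FO, OQ, NZ, ML]
Visit FO; enqueue DZ → queue [OQ, NZ, ML, DZ]
Visit OQ → queue [NZ, ML, DZ]
Visit NZ → queue [ML, DZ]
Visit ML; enqueue BW → queue [DZ, BW]
Visit DZ; enqueue PT → queue [BW, PT]
Visit BW; enqueue YE → queue [PT, YE]
Visit PT → queue [YE]
Visit YE → queue []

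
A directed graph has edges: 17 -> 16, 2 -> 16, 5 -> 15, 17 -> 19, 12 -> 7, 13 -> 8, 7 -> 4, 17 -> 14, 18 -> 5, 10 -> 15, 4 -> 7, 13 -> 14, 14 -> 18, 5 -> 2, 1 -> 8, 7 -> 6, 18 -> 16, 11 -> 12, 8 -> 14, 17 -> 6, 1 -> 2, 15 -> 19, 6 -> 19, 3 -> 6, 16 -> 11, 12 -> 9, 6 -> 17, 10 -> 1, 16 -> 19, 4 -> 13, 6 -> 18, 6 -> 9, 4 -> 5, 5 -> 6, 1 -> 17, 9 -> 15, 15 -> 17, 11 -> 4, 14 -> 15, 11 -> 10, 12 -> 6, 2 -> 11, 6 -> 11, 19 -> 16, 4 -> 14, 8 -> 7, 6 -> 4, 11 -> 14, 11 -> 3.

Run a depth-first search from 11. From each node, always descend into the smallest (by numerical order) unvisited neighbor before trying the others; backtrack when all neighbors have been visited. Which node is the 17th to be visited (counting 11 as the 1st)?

Visit 11
11 → 3
3 → 6
6 → 4
4 → 5
5 → 2
2 → 16
16 → 19
5 → 15
15 → 17
17 → 14
14 → 18
4 → 7
4 → 13
13 → 8
6 → 9
11 → 10
10 → 1
11 → 12

Visit order: 11, 3, 6, 4, 5, 2, 16, 19, 15, 17, 14, 18, 7, 13, 8, 9, 10, 1, 12

10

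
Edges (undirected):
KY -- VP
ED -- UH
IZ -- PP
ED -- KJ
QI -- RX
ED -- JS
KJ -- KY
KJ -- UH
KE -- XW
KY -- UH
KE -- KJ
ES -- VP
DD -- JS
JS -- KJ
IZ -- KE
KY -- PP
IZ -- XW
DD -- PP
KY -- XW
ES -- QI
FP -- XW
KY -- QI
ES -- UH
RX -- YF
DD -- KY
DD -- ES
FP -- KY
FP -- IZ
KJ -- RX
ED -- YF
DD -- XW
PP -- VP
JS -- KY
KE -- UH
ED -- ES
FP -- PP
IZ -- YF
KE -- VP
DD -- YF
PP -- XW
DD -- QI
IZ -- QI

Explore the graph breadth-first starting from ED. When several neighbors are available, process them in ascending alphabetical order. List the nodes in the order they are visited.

Visit ED; enqueue ES, JS, KJ, UH, YF → queue [ES, JS, KJ, UH, YF]
Visit ES; enqueue DD, QI, VP → queue [JS, KJ, UH, YF, DD, QI, VP]
Visit JS; enqueue KY → queue [KJ, UH, YF, DD, QI, VP, KY]
Visit KJ; enqueue KE, RX → queue [UH, YF, DD, QI, VP, KY, KE, RX]
Visit UH → queue [YF, DD, QI, VP, KY, KE, RX]
Visit YF; enqueue IZ → queue [DD, QI, VP, KY, KE, RX, IZ]
Visit DD; enqueue PP, XW → queue [QI, VP, KY, KE, RX, IZ, PP, XW]
Visit QI → queue [VP, KY, KE, RX, IZ, PP, XW]
Visit VP → queue [KY, KE, RX, IZ, PP, XW]
Visit KY; enqueue FP → queue [KE, RX, IZ, PP, XW, FP]
Visit KE → queue [RX, IZ, PP, XW, FP]
Visit RX → queue [IZ, PP, XW, FP]
Visit IZ → queue [PP, XW, FP]
Visit PP → queue [XW, FP]
Visit XW → queue [FP]
Visit FP → queue []

ED, ES, JS, KJ, UH, YF, DD, QI, VP, KY, KE, RX, IZ, PP, XW, FP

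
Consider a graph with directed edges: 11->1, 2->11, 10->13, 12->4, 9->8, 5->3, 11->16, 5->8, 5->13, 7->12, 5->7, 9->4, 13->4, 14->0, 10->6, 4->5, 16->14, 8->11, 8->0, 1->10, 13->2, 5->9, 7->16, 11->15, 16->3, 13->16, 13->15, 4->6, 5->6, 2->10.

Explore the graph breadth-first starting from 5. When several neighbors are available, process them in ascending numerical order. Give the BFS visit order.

Visit 5; enqueue 3, 6, 7, 8, 9, 13 → queue [3, 6, 7, 8, 9, 13]
Visit 3 → queue [6, 7, 8, 9, 13]
Visit 6 → queue [7, 8, 9, 13]
Visit 7; enqueue 12, 16 → queue [8, 9, 13, 12, 16]
Visit 8; enqueue 0, 11 → queue [9, 13, 12, 16, 0, 11]
Visit 9; enqueue 4 → queue [13, 12, 16, 0, 11, 4]
Visit 13; enqueue 2, 15 → queue [12, 16, 0, 11, 4, 2, 15]
Visit 12 → queue [16, 0, 11, 4, 2, 15]
Visit 16; enqueue 14 → queue [0, 11, 4, 2, 15, 14]
Visit 0 → queue [11, 4, 2, 15, 14]
Visit 11; enqueue 1 → queue [4, 2, 15, 14, 1]
Visit 4 → queue [2, 15, 14, 1]
Visit 2; enqueue 10 → queue [15, 14, 1, 10]
Visit 15 → queue [14, 1, 10]
Visit 14 → queue [1, 10]
Visit 1 → queue [10]
Visit 10 → queue []

5 3 6 7 8 9 13 12 16 0 11 4 2 15 14 1 10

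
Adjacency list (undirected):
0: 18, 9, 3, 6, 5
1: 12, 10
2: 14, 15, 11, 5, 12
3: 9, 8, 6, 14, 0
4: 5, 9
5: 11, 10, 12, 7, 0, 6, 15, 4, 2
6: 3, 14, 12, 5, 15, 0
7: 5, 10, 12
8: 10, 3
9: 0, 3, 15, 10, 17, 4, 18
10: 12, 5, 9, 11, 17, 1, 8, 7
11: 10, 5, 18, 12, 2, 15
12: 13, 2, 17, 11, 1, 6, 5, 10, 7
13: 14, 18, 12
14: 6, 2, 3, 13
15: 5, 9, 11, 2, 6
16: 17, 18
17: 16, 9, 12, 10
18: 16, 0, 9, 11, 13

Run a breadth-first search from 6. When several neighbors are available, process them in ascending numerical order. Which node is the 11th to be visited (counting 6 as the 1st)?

2

Visit 6; enqueue 0, 3, 5, 12, 14, 15 → queue [0, 3, 5, 12, 14, 15]
Visit 0; enqueue 9, 18 → queue [3, 5, 12, 14, 15, 9, 18]
Visit 3; enqueue 8 → queue [5, 12, 14, 15, 9, 18, 8]
Visit 5; enqueue 2, 4, 7, 10, 11 → queue [12, 14, 15, 9, 18, 8, 2, 4, 7, 10, 11]
Visit 12; enqueue 1, 13, 17 → queue [14, 15, 9, 18, 8, 2, 4, 7, 10, 11, 1, 13, 17]
Visit 14 → queue [15, 9, 18, 8, 2, 4, 7, 10, 11, 1, 13, 17]
Visit 15 → queue [9, 18, 8, 2, 4, 7, 10, 11, 1, 13, 17]
Visit 9 → queue [18, 8, 2, 4, 7, 10, 11, 1, 13, 17]
Visit 18; enqueue 16 → queue [8, 2, 4, 7, 10, 11, 1, 13, 17, 16]
Visit 8 → queue [2, 4, 7, 10, 11, 1, 13, 17, 16]
Visit 2 → queue [4, 7, 10, 11, 1, 13, 17, 16]
Visit 4 → queue [7, 10, 11, 1, 13, 17, 16]
Visit 7 → queue [10, 11, 1, 13, 17, 16]
Visit 10 → queue [11, 1, 13, 17, 16]
Visit 11 → queue [1, 13, 17, 16]
Visit 1 → queue [13, 17, 16]
Visit 13 → queue [17, 16]
Visit 17 → queue [16]
Visit 16 → queue []

Visit order: 6, 0, 3, 5, 12, 14, 15, 9, 18, 8, 2, 4, 7, 10, 11, 1, 13, 17, 16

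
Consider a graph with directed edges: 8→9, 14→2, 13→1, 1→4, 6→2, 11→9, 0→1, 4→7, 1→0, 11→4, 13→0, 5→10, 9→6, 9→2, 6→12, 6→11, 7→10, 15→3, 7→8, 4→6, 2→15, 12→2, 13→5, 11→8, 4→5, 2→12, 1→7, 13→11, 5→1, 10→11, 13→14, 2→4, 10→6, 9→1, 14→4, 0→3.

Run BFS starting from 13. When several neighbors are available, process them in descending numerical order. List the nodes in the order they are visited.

13 14 11 5 1 0 4 2 9 8 10 7 3 6 15 12

Visit 13; enqueue 14, 11, 5, 1, 0 → queue [14, 11, 5, 1, 0]
Visit 14; enqueue 4, 2 → queue [11, 5, 1, 0, 4, 2]
Visit 11; enqueue 9, 8 → queue [5, 1, 0, 4, 2, 9, 8]
Visit 5; enqueue 10 → queue [1, 0, 4, 2, 9, 8, 10]
Visit 1; enqueue 7 → queue [0, 4, 2, 9, 8, 10, 7]
Visit 0; enqueue 3 → queue [4, 2, 9, 8, 10, 7, 3]
Visit 4; enqueue 6 → queue [2, 9, 8, 10, 7, 3, 6]
Visit 2; enqueue 15, 12 → queue [9, 8, 10, 7, 3, 6, 15, 12]
Visit 9 → queue [8, 10, 7, 3, 6, 15, 12]
Visit 8 → queue [10, 7, 3, 6, 15, 12]
Visit 10 → queue [7, 3, 6, 15, 12]
Visit 7 → queue [3, 6, 15, 12]
Visit 3 → queue [6, 15, 12]
Visit 6 → queue [15, 12]
Visit 15 → queue [12]
Visit 12 → queue []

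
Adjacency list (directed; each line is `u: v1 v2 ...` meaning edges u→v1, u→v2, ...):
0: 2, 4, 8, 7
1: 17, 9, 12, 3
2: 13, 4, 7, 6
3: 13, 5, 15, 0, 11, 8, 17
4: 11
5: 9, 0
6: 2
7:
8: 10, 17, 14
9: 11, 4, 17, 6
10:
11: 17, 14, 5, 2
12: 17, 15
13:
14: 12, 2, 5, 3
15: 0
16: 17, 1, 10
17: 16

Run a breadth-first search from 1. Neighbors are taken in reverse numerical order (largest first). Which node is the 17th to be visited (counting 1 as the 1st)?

Visit 1; enqueue 17, 12, 9, 3 → queue [17, 12, 9, 3]
Visit 17; enqueue 16 → queue [12, 9, 3, 16]
Visit 12; enqueue 15 → queue [9, 3, 16, 15]
Visit 9; enqueue 11, 6, 4 → queue [3, 16, 15, 11, 6, 4]
Visit 3; enqueue 13, 8, 5, 0 → queue [16, 15, 11, 6, 4, 13, 8, 5, 0]
Visit 16; enqueue 10 → queue [15, 11, 6, 4, 13, 8, 5, 0, 10]
Visit 15 → queue [11, 6, 4, 13, 8, 5, 0, 10]
Visit 11; enqueue 14, 2 → queue [6, 4, 13, 8, 5, 0, 10, 14, 2]
Visit 6 → queue [4, 13, 8, 5, 0, 10, 14, 2]
Visit 4 → queue [13, 8, 5, 0, 10, 14, 2]
Visit 13 → queue [8, 5, 0, 10, 14, 2]
Visit 8 → queue [5, 0, 10, 14, 2]
Visit 5 → queue [0, 10, 14, 2]
Visit 0; enqueue 7 → queue [10, 14, 2, 7]
Visit 10 → queue [14, 2, 7]
Visit 14 → queue [2, 7]
Visit 2 → queue [7]
Visit 7 → queue []

Visit order: 1, 17, 12, 9, 3, 16, 15, 11, 6, 4, 13, 8, 5, 0, 10, 14, 2, 7

2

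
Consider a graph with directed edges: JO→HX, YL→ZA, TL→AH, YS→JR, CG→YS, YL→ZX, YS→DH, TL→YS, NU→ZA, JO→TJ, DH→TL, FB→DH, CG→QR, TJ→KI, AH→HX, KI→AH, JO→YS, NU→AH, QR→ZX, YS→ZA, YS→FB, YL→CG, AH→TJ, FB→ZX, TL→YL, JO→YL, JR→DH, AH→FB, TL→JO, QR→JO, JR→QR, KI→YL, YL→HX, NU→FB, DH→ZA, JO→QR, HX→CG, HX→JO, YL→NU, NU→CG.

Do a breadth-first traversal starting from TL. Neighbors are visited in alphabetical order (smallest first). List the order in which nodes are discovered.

TL → AH → JO → YL → YS → FB → HX → TJ → QR → CG → NU → ZA → ZX → DH → JR → KI

Visit TL; enqueue AH, JO, YL, YS → queue [AH, JO, YL, YS]
Visit AH; enqueue FB, HX, TJ → queue [JO, YL, YS, FB, HX, TJ]
Visit JO; enqueue QR → queue [YL, YS, FB, HX, TJ, QR]
Visit YL; enqueue CG, NU, ZA, ZX → queue [YS, FB, HX, TJ, QR, CG, NU, ZA, ZX]
Visit YS; enqueue DH, JR → queue [FB, HX, TJ, QR, CG, NU, ZA, ZX, DH, JR]
Visit FB → queue [HX, TJ, QR, CG, NU, ZA, ZX, DH, JR]
Visit HX → queue [TJ, QR, CG, NU, ZA, ZX, DH, JR]
Visit TJ; enqueue KI → queue [QR, CG, NU, ZA, ZX, DH, JR, KI]
Visit QR → queue [CG, NU, ZA, ZX, DH, JR, KI]
Visit CG → queue [NU, ZA, ZX, DH, JR, KI]
Visit NU → queue [ZA, ZX, DH, JR, KI]
Visit ZA → queue [ZX, DH, JR, KI]
Visit ZX → queue [DH, JR, KI]
Visit DH → queue [JR, KI]
Visit JR → queue [KI]
Visit KI → queue []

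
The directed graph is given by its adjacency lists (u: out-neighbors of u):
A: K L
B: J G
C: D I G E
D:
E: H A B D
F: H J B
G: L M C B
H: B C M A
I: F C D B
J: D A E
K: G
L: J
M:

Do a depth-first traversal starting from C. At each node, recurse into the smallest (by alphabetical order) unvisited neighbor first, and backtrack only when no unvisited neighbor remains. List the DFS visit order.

C D E A K G B J L M H I F

Visit C
C → D
C → E
E → A
A → K
K → G
G → B
B → J
G → L
G → M
E → H
C → I
I → F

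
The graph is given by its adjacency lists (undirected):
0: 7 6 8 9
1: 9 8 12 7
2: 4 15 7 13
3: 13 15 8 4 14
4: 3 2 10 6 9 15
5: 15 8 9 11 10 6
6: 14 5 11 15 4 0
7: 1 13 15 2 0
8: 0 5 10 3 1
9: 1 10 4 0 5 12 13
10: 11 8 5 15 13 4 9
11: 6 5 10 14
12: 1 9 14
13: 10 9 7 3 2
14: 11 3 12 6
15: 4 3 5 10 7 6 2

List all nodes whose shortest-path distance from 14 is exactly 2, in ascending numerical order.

0, 1, 4, 5, 8, 9, 10, 13, 15

Level 0: 14
Level 1: 3, 6, 11, 12
Level 2: 0, 1, 4, 5, 8, 9, 10, 13, 15
Level 3: 2, 7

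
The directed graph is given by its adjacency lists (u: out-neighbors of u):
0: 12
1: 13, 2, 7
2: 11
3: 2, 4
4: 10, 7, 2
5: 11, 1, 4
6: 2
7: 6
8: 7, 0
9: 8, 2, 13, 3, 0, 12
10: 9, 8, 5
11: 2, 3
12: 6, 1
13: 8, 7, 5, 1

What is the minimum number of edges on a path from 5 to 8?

3

Level 0: 5
Level 1: 1, 4, 11
Level 2: 2, 3, 7, 10, 13
Level 3: 6, 8, 9
Level 4: 0, 12
8 first appears at level 3.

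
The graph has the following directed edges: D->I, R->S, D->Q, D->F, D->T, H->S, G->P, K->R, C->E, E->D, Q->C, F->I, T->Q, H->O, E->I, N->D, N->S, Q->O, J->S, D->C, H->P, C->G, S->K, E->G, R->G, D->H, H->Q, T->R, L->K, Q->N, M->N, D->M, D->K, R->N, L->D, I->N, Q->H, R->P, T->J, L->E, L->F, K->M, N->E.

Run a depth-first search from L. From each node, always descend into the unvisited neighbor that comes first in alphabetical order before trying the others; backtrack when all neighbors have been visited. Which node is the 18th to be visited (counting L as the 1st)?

Visit L
L → D
D → C
C → E
E → G
G → P
E → I
I → N
N → S
S → K
K → M
K → R
D → F
D → H
H → O
H → Q
D → T
T → J

Visit order: L, D, C, E, G, P, I, N, S, K, M, R, F, H, O, Q, T, J

J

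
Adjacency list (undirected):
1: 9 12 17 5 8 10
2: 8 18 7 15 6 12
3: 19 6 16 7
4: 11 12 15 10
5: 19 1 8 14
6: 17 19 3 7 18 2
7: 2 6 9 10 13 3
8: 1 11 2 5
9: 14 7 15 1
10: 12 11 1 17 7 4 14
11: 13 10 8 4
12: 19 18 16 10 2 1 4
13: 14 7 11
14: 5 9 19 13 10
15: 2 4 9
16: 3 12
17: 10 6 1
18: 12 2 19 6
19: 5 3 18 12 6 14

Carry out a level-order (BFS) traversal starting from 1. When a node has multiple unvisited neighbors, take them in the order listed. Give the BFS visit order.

Visit 1; enqueue 9, 12, 17, 5, 8, 10 → queue [9, 12, 17, 5, 8, 10]
Visit 9; enqueue 14, 7, 15 → queue [12, 17, 5, 8, 10, 14, 7, 15]
Visit 12; enqueue 19, 18, 16, 2, 4 → queue [17, 5, 8, 10, 14, 7, 15, 19, 18, 16, 2, 4]
Visit 17; enqueue 6 → queue [5, 8, 10, 14, 7, 15, 19, 18, 16, 2, 4, 6]
Visit 5 → queue [8, 10, 14, 7, 15, 19, 18, 16, 2, 4, 6]
Visit 8; enqueue 11 → queue [10, 14, 7, 15, 19, 18, 16, 2, 4, 6, 11]
Visit 10 → queue [14, 7, 15, 19, 18, 16, 2, 4, 6, 11]
Visit 14; enqueue 13 → queue [7, 15, 19, 18, 16, 2, 4, 6, 11, 13]
Visit 7; enqueue 3 → queue [15, 19, 18, 16, 2, 4, 6, 11, 13, 3]
Visit 15 → queue [19, 18, 16, 2, 4, 6, 11, 13, 3]
Visit 19 → queue [18, 16, 2, 4, 6, 11, 13, 3]
Visit 18 → queue [16, 2, 4, 6, 11, 13, 3]
Visit 16 → queue [2, 4, 6, 11, 13, 3]
Visit 2 → queue [4, 6, 11, 13, 3]
Visit 4 → queue [6, 11, 13, 3]
Visit 6 → queue [11, 13, 3]
Visit 11 → queue [13, 3]
Visit 13 → queue [3]
Visit 3 → queue []

1 -> 9 -> 12 -> 17 -> 5 -> 8 -> 10 -> 14 -> 7 -> 15 -> 19 -> 18 -> 16 -> 2 -> 4 -> 6 -> 11 -> 13 -> 3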